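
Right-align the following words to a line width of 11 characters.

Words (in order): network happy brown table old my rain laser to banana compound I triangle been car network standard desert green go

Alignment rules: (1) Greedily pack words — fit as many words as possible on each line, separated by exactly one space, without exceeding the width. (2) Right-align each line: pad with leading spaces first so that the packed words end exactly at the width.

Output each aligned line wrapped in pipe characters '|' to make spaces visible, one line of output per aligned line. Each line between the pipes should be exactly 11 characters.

Line 1: ['network'] (min_width=7, slack=4)
Line 2: ['happy', 'brown'] (min_width=11, slack=0)
Line 3: ['table', 'old'] (min_width=9, slack=2)
Line 4: ['my', 'rain'] (min_width=7, slack=4)
Line 5: ['laser', 'to'] (min_width=8, slack=3)
Line 6: ['banana'] (min_width=6, slack=5)
Line 7: ['compound', 'I'] (min_width=10, slack=1)
Line 8: ['triangle'] (min_width=8, slack=3)
Line 9: ['been', 'car'] (min_width=8, slack=3)
Line 10: ['network'] (min_width=7, slack=4)
Line 11: ['standard'] (min_width=8, slack=3)
Line 12: ['desert'] (min_width=6, slack=5)
Line 13: ['green', 'go'] (min_width=8, slack=3)

Answer: |    network|
|happy brown|
|  table old|
|    my rain|
|   laser to|
|     banana|
| compound I|
|   triangle|
|   been car|
|    network|
|   standard|
|     desert|
|   green go|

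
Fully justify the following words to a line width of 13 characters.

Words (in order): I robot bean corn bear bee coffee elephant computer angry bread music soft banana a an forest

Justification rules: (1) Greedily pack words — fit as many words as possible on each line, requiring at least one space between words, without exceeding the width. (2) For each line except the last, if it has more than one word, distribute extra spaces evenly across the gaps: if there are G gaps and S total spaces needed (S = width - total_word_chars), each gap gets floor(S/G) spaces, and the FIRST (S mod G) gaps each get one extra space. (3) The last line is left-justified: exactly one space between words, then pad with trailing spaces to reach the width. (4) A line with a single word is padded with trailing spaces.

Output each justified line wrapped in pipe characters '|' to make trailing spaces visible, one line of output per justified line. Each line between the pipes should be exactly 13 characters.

Answer: |I  robot bean|
|corn bear bee|
|coffee       |
|elephant     |
|computer     |
|angry   bread|
|music    soft|
|banana  a  an|
|forest       |

Derivation:
Line 1: ['I', 'robot', 'bean'] (min_width=12, slack=1)
Line 2: ['corn', 'bear', 'bee'] (min_width=13, slack=0)
Line 3: ['coffee'] (min_width=6, slack=7)
Line 4: ['elephant'] (min_width=8, slack=5)
Line 5: ['computer'] (min_width=8, slack=5)
Line 6: ['angry', 'bread'] (min_width=11, slack=2)
Line 7: ['music', 'soft'] (min_width=10, slack=3)
Line 8: ['banana', 'a', 'an'] (min_width=11, slack=2)
Line 9: ['forest'] (min_width=6, slack=7)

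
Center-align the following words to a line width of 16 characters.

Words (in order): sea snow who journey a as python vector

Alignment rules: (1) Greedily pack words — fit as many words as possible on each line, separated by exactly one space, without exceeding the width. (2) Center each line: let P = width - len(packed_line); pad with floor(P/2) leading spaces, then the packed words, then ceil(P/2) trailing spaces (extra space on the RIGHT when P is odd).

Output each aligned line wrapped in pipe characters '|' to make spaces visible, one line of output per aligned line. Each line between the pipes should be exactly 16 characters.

Line 1: ['sea', 'snow', 'who'] (min_width=12, slack=4)
Line 2: ['journey', 'a', 'as'] (min_width=12, slack=4)
Line 3: ['python', 'vector'] (min_width=13, slack=3)

Answer: |  sea snow who  |
|  journey a as  |
| python vector  |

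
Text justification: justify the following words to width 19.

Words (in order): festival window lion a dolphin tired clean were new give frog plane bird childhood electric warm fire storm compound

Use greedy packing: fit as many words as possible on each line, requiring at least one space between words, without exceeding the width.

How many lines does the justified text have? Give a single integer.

Line 1: ['festival', 'window'] (min_width=15, slack=4)
Line 2: ['lion', 'a', 'dolphin'] (min_width=14, slack=5)
Line 3: ['tired', 'clean', 'were'] (min_width=16, slack=3)
Line 4: ['new', 'give', 'frog', 'plane'] (min_width=19, slack=0)
Line 5: ['bird', 'childhood'] (min_width=14, slack=5)
Line 6: ['electric', 'warm', 'fire'] (min_width=18, slack=1)
Line 7: ['storm', 'compound'] (min_width=14, slack=5)
Total lines: 7

Answer: 7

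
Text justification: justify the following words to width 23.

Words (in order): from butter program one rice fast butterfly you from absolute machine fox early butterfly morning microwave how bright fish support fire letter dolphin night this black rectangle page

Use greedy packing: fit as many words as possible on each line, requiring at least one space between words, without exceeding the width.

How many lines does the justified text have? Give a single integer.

Line 1: ['from', 'butter', 'program', 'one'] (min_width=23, slack=0)
Line 2: ['rice', 'fast', 'butterfly', 'you'] (min_width=23, slack=0)
Line 3: ['from', 'absolute', 'machine'] (min_width=21, slack=2)
Line 4: ['fox', 'early', 'butterfly'] (min_width=19, slack=4)
Line 5: ['morning', 'microwave', 'how'] (min_width=21, slack=2)
Line 6: ['bright', 'fish', 'support'] (min_width=19, slack=4)
Line 7: ['fire', 'letter', 'dolphin'] (min_width=19, slack=4)
Line 8: ['night', 'this', 'black'] (min_width=16, slack=7)
Line 9: ['rectangle', 'page'] (min_width=14, slack=9)
Total lines: 9

Answer: 9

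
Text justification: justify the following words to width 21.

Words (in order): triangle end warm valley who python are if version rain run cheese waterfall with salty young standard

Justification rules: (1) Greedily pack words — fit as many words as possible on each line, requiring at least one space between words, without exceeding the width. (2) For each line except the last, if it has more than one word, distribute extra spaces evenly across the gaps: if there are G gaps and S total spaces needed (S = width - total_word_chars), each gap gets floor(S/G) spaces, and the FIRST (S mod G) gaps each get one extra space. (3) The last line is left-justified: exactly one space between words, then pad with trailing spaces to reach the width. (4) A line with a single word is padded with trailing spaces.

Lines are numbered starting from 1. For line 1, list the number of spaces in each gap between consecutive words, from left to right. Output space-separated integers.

Line 1: ['triangle', 'end', 'warm'] (min_width=17, slack=4)
Line 2: ['valley', 'who', 'python', 'are'] (min_width=21, slack=0)
Line 3: ['if', 'version', 'rain', 'run'] (min_width=19, slack=2)
Line 4: ['cheese', 'waterfall', 'with'] (min_width=21, slack=0)
Line 5: ['salty', 'young', 'standard'] (min_width=20, slack=1)

Answer: 3 3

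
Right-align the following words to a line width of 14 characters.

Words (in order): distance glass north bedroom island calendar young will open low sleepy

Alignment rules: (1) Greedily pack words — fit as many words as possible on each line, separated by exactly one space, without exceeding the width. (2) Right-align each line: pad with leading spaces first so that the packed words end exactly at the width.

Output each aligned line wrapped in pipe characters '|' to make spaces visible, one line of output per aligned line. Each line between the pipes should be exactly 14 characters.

Line 1: ['distance', 'glass'] (min_width=14, slack=0)
Line 2: ['north', 'bedroom'] (min_width=13, slack=1)
Line 3: ['island'] (min_width=6, slack=8)
Line 4: ['calendar', 'young'] (min_width=14, slack=0)
Line 5: ['will', 'open', 'low'] (min_width=13, slack=1)
Line 6: ['sleepy'] (min_width=6, slack=8)

Answer: |distance glass|
| north bedroom|
|        island|
|calendar young|
| will open low|
|        sleepy|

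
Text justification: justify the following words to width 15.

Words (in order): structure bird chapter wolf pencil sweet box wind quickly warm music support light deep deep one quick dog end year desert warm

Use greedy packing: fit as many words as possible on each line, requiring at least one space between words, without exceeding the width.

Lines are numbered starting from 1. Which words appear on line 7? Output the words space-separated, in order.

Answer: light deep deep

Derivation:
Line 1: ['structure', 'bird'] (min_width=14, slack=1)
Line 2: ['chapter', 'wolf'] (min_width=12, slack=3)
Line 3: ['pencil', 'sweet'] (min_width=12, slack=3)
Line 4: ['box', 'wind'] (min_width=8, slack=7)
Line 5: ['quickly', 'warm'] (min_width=12, slack=3)
Line 6: ['music', 'support'] (min_width=13, slack=2)
Line 7: ['light', 'deep', 'deep'] (min_width=15, slack=0)
Line 8: ['one', 'quick', 'dog'] (min_width=13, slack=2)
Line 9: ['end', 'year', 'desert'] (min_width=15, slack=0)
Line 10: ['warm'] (min_width=4, slack=11)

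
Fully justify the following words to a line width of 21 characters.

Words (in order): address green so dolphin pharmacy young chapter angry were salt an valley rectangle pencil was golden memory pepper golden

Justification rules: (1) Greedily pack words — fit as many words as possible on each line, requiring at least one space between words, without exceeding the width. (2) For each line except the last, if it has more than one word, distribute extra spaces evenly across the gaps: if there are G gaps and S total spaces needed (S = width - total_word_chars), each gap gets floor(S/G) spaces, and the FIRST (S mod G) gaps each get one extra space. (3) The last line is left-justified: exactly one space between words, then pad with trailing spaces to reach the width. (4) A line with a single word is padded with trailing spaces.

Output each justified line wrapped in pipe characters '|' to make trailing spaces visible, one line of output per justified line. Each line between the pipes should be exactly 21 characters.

Answer: |address    green   so|
|dolphin      pharmacy|
|young  chapter  angry|
|were  salt  an valley|
|rectangle  pencil was|
|golden  memory pepper|
|golden               |

Derivation:
Line 1: ['address', 'green', 'so'] (min_width=16, slack=5)
Line 2: ['dolphin', 'pharmacy'] (min_width=16, slack=5)
Line 3: ['young', 'chapter', 'angry'] (min_width=19, slack=2)
Line 4: ['were', 'salt', 'an', 'valley'] (min_width=19, slack=2)
Line 5: ['rectangle', 'pencil', 'was'] (min_width=20, slack=1)
Line 6: ['golden', 'memory', 'pepper'] (min_width=20, slack=1)
Line 7: ['golden'] (min_width=6, slack=15)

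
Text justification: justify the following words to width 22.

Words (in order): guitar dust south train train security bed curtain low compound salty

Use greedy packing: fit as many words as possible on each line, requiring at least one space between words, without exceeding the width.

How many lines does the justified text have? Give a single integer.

Line 1: ['guitar', 'dust', 'south'] (min_width=17, slack=5)
Line 2: ['train', 'train', 'security'] (min_width=20, slack=2)
Line 3: ['bed', 'curtain', 'low'] (min_width=15, slack=7)
Line 4: ['compound', 'salty'] (min_width=14, slack=8)
Total lines: 4

Answer: 4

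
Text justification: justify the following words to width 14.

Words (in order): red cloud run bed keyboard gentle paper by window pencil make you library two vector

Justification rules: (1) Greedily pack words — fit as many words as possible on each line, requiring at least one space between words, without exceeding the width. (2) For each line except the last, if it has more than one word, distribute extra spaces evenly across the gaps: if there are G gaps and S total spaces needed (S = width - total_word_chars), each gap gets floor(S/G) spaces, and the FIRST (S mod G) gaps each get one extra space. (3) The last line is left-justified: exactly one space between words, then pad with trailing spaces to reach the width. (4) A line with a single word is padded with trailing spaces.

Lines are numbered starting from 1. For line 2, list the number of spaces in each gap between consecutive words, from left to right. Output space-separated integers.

Line 1: ['red', 'cloud', 'run'] (min_width=13, slack=1)
Line 2: ['bed', 'keyboard'] (min_width=12, slack=2)
Line 3: ['gentle', 'paper'] (min_width=12, slack=2)
Line 4: ['by', 'window'] (min_width=9, slack=5)
Line 5: ['pencil', 'make'] (min_width=11, slack=3)
Line 6: ['you', 'library'] (min_width=11, slack=3)
Line 7: ['two', 'vector'] (min_width=10, slack=4)

Answer: 3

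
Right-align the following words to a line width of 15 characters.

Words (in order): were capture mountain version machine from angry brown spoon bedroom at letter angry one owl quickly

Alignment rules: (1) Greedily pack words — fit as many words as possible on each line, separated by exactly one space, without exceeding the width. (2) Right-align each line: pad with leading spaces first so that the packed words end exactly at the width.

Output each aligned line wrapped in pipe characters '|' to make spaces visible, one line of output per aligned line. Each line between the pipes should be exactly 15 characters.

Answer: |   were capture|
|       mountain|
|version machine|
|     from angry|
|    brown spoon|
|     bedroom at|
|   letter angry|
|one owl quickly|

Derivation:
Line 1: ['were', 'capture'] (min_width=12, slack=3)
Line 2: ['mountain'] (min_width=8, slack=7)
Line 3: ['version', 'machine'] (min_width=15, slack=0)
Line 4: ['from', 'angry'] (min_width=10, slack=5)
Line 5: ['brown', 'spoon'] (min_width=11, slack=4)
Line 6: ['bedroom', 'at'] (min_width=10, slack=5)
Line 7: ['letter', 'angry'] (min_width=12, slack=3)
Line 8: ['one', 'owl', 'quickly'] (min_width=15, slack=0)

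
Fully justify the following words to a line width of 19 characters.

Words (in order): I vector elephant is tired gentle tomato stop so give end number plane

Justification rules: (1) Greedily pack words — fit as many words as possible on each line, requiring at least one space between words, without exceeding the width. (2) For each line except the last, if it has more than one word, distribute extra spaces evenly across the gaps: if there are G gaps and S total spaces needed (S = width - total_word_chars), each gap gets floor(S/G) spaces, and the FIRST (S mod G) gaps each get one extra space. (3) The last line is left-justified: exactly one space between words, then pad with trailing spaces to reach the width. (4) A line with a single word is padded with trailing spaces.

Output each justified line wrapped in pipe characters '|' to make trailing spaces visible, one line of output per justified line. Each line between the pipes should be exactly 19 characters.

Line 1: ['I', 'vector', 'elephant'] (min_width=17, slack=2)
Line 2: ['is', 'tired', 'gentle'] (min_width=15, slack=4)
Line 3: ['tomato', 'stop', 'so', 'give'] (min_width=19, slack=0)
Line 4: ['end', 'number', 'plane'] (min_width=16, slack=3)

Answer: |I  vector  elephant|
|is   tired   gentle|
|tomato stop so give|
|end number plane   |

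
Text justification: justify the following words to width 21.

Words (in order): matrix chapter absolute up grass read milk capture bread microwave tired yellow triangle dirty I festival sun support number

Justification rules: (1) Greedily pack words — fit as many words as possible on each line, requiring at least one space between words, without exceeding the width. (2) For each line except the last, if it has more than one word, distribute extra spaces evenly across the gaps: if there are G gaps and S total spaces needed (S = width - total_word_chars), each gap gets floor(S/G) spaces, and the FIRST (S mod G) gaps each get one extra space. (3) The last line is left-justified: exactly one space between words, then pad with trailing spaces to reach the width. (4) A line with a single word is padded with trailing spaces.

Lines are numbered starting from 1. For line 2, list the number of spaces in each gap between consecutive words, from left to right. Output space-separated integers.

Line 1: ['matrix', 'chapter'] (min_width=14, slack=7)
Line 2: ['absolute', 'up', 'grass'] (min_width=17, slack=4)
Line 3: ['read', 'milk', 'capture'] (min_width=17, slack=4)
Line 4: ['bread', 'microwave', 'tired'] (min_width=21, slack=0)
Line 5: ['yellow', 'triangle', 'dirty'] (min_width=21, slack=0)
Line 6: ['I', 'festival', 'sun'] (min_width=14, slack=7)
Line 7: ['support', 'number'] (min_width=14, slack=7)

Answer: 3 3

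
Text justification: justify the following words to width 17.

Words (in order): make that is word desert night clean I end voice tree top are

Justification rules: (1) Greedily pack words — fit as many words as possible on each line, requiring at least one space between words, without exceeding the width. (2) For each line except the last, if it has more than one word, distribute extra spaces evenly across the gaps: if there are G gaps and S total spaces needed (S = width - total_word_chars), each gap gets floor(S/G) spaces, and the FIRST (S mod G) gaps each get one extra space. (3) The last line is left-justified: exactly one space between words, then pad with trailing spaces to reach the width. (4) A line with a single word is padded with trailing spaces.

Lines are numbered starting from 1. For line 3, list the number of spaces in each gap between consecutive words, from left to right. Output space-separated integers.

Line 1: ['make', 'that', 'is', 'word'] (min_width=17, slack=0)
Line 2: ['desert', 'night'] (min_width=12, slack=5)
Line 3: ['clean', 'I', 'end', 'voice'] (min_width=17, slack=0)
Line 4: ['tree', 'top', 'are'] (min_width=12, slack=5)

Answer: 1 1 1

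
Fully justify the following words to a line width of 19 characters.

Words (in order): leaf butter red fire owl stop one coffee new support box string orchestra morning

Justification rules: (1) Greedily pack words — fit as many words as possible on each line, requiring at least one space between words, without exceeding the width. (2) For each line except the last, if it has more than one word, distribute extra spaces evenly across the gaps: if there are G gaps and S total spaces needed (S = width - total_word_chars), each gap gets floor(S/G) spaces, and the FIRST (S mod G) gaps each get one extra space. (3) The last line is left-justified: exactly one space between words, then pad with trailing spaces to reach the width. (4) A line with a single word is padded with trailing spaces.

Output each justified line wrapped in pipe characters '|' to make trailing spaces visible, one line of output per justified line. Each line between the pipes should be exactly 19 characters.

Answer: |leaf   butter   red|
|fire  owl  stop one|
|coffee  new support|
|box          string|
|orchestra morning  |

Derivation:
Line 1: ['leaf', 'butter', 'red'] (min_width=15, slack=4)
Line 2: ['fire', 'owl', 'stop', 'one'] (min_width=17, slack=2)
Line 3: ['coffee', 'new', 'support'] (min_width=18, slack=1)
Line 4: ['box', 'string'] (min_width=10, slack=9)
Line 5: ['orchestra', 'morning'] (min_width=17, slack=2)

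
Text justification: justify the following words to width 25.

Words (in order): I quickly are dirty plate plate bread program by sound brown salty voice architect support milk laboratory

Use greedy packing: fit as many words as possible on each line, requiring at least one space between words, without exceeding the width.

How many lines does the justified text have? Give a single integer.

Line 1: ['I', 'quickly', 'are', 'dirty', 'plate'] (min_width=25, slack=0)
Line 2: ['plate', 'bread', 'program', 'by'] (min_width=22, slack=3)
Line 3: ['sound', 'brown', 'salty', 'voice'] (min_width=23, slack=2)
Line 4: ['architect', 'support', 'milk'] (min_width=22, slack=3)
Line 5: ['laboratory'] (min_width=10, slack=15)
Total lines: 5

Answer: 5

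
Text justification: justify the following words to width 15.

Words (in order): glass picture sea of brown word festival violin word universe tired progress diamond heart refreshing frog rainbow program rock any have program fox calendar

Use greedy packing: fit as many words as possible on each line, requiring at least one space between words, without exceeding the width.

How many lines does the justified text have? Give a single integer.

Answer: 12

Derivation:
Line 1: ['glass', 'picture'] (min_width=13, slack=2)
Line 2: ['sea', 'of', 'brown'] (min_width=12, slack=3)
Line 3: ['word', 'festival'] (min_width=13, slack=2)
Line 4: ['violin', 'word'] (min_width=11, slack=4)
Line 5: ['universe', 'tired'] (min_width=14, slack=1)
Line 6: ['progress'] (min_width=8, slack=7)
Line 7: ['diamond', 'heart'] (min_width=13, slack=2)
Line 8: ['refreshing', 'frog'] (min_width=15, slack=0)
Line 9: ['rainbow', 'program'] (min_width=15, slack=0)
Line 10: ['rock', 'any', 'have'] (min_width=13, slack=2)
Line 11: ['program', 'fox'] (min_width=11, slack=4)
Line 12: ['calendar'] (min_width=8, slack=7)
Total lines: 12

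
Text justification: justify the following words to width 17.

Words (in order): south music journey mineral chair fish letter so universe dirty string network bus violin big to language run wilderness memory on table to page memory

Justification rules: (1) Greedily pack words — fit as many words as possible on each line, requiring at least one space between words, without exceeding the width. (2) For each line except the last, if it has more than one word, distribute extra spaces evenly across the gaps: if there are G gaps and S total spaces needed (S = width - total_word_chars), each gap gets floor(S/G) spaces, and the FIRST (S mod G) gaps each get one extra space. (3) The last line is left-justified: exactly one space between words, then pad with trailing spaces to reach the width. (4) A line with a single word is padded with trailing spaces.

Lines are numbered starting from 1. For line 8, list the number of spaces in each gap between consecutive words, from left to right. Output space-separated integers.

Line 1: ['south', 'music'] (min_width=11, slack=6)
Line 2: ['journey', 'mineral'] (min_width=15, slack=2)
Line 3: ['chair', 'fish', 'letter'] (min_width=17, slack=0)
Line 4: ['so', 'universe', 'dirty'] (min_width=17, slack=0)
Line 5: ['string', 'network'] (min_width=14, slack=3)
Line 6: ['bus', 'violin', 'big', 'to'] (min_width=17, slack=0)
Line 7: ['language', 'run'] (min_width=12, slack=5)
Line 8: ['wilderness', 'memory'] (min_width=17, slack=0)
Line 9: ['on', 'table', 'to', 'page'] (min_width=16, slack=1)
Line 10: ['memory'] (min_width=6, slack=11)

Answer: 1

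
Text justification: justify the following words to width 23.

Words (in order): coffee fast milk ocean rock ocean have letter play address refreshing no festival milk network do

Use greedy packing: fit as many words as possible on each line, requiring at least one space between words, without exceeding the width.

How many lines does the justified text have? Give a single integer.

Line 1: ['coffee', 'fast', 'milk', 'ocean'] (min_width=22, slack=1)
Line 2: ['rock', 'ocean', 'have', 'letter'] (min_width=22, slack=1)
Line 3: ['play', 'address', 'refreshing'] (min_width=23, slack=0)
Line 4: ['no', 'festival', 'milk'] (min_width=16, slack=7)
Line 5: ['network', 'do'] (min_width=10, slack=13)
Total lines: 5

Answer: 5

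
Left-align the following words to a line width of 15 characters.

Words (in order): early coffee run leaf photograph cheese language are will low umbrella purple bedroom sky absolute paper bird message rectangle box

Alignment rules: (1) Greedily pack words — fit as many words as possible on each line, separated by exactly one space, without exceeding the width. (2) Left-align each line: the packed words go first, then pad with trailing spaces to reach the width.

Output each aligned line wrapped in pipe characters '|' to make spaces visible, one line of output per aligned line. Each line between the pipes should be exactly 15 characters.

Line 1: ['early', 'coffee'] (min_width=12, slack=3)
Line 2: ['run', 'leaf'] (min_width=8, slack=7)
Line 3: ['photograph'] (min_width=10, slack=5)
Line 4: ['cheese', 'language'] (min_width=15, slack=0)
Line 5: ['are', 'will', 'low'] (min_width=12, slack=3)
Line 6: ['umbrella', 'purple'] (min_width=15, slack=0)
Line 7: ['bedroom', 'sky'] (min_width=11, slack=4)
Line 8: ['absolute', 'paper'] (min_width=14, slack=1)
Line 9: ['bird', 'message'] (min_width=12, slack=3)
Line 10: ['rectangle', 'box'] (min_width=13, slack=2)

Answer: |early coffee   |
|run leaf       |
|photograph     |
|cheese language|
|are will low   |
|umbrella purple|
|bedroom sky    |
|absolute paper |
|bird message   |
|rectangle box  |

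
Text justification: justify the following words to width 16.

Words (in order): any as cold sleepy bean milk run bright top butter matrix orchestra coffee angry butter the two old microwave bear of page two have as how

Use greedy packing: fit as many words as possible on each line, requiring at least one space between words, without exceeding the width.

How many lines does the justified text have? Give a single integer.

Answer: 10

Derivation:
Line 1: ['any', 'as', 'cold'] (min_width=11, slack=5)
Line 2: ['sleepy', 'bean', 'milk'] (min_width=16, slack=0)
Line 3: ['run', 'bright', 'top'] (min_width=14, slack=2)
Line 4: ['butter', 'matrix'] (min_width=13, slack=3)
Line 5: ['orchestra', 'coffee'] (min_width=16, slack=0)
Line 6: ['angry', 'butter', 'the'] (min_width=16, slack=0)
Line 7: ['two', 'old'] (min_width=7, slack=9)
Line 8: ['microwave', 'bear'] (min_width=14, slack=2)
Line 9: ['of', 'page', 'two', 'have'] (min_width=16, slack=0)
Line 10: ['as', 'how'] (min_width=6, slack=10)
Total lines: 10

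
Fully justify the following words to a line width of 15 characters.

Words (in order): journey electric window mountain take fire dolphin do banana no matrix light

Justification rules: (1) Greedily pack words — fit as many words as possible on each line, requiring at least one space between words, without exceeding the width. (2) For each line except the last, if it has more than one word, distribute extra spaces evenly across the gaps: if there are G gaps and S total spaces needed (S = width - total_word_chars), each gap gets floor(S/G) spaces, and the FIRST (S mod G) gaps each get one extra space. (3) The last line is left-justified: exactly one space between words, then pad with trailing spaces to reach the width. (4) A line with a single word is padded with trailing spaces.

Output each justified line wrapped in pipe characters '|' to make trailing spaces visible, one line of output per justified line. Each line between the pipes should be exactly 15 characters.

Line 1: ['journey'] (min_width=7, slack=8)
Line 2: ['electric', 'window'] (min_width=15, slack=0)
Line 3: ['mountain', 'take'] (min_width=13, slack=2)
Line 4: ['fire', 'dolphin', 'do'] (min_width=15, slack=0)
Line 5: ['banana', 'no'] (min_width=9, slack=6)
Line 6: ['matrix', 'light'] (min_width=12, slack=3)

Answer: |journey        |
|electric window|
|mountain   take|
|fire dolphin do|
|banana       no|
|matrix light   |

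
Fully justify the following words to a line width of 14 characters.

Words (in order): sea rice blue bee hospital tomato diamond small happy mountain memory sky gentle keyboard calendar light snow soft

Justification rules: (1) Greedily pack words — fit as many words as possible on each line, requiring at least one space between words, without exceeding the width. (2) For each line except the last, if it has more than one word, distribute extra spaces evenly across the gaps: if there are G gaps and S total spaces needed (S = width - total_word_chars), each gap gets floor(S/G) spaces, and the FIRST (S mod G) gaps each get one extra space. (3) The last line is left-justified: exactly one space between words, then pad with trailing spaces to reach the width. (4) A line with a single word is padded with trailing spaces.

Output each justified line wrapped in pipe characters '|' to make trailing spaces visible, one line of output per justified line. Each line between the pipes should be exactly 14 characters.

Line 1: ['sea', 'rice', 'blue'] (min_width=13, slack=1)
Line 2: ['bee', 'hospital'] (min_width=12, slack=2)
Line 3: ['tomato', 'diamond'] (min_width=14, slack=0)
Line 4: ['small', 'happy'] (min_width=11, slack=3)
Line 5: ['mountain'] (min_width=8, slack=6)
Line 6: ['memory', 'sky'] (min_width=10, slack=4)
Line 7: ['gentle'] (min_width=6, slack=8)
Line 8: ['keyboard'] (min_width=8, slack=6)
Line 9: ['calendar', 'light'] (min_width=14, slack=0)
Line 10: ['snow', 'soft'] (min_width=9, slack=5)

Answer: |sea  rice blue|
|bee   hospital|
|tomato diamond|
|small    happy|
|mountain      |
|memory     sky|
|gentle        |
|keyboard      |
|calendar light|
|snow soft     |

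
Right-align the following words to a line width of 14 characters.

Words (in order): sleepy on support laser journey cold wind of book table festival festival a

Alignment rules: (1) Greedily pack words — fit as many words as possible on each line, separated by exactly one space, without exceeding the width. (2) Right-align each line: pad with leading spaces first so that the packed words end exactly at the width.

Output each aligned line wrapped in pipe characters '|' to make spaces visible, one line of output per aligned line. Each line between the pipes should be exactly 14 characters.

Line 1: ['sleepy', 'on'] (min_width=9, slack=5)
Line 2: ['support', 'laser'] (min_width=13, slack=1)
Line 3: ['journey', 'cold'] (min_width=12, slack=2)
Line 4: ['wind', 'of', 'book'] (min_width=12, slack=2)
Line 5: ['table', 'festival'] (min_width=14, slack=0)
Line 6: ['festival', 'a'] (min_width=10, slack=4)

Answer: |     sleepy on|
| support laser|
|  journey cold|
|  wind of book|
|table festival|
|    festival a|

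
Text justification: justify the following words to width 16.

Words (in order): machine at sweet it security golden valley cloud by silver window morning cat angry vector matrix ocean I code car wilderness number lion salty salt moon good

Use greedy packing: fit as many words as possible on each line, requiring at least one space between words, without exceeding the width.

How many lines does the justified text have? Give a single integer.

Line 1: ['machine', 'at', 'sweet'] (min_width=16, slack=0)
Line 2: ['it', 'security'] (min_width=11, slack=5)
Line 3: ['golden', 'valley'] (min_width=13, slack=3)
Line 4: ['cloud', 'by', 'silver'] (min_width=15, slack=1)
Line 5: ['window', 'morning'] (min_width=14, slack=2)
Line 6: ['cat', 'angry', 'vector'] (min_width=16, slack=0)
Line 7: ['matrix', 'ocean', 'I'] (min_width=14, slack=2)
Line 8: ['code', 'car'] (min_width=8, slack=8)
Line 9: ['wilderness'] (min_width=10, slack=6)
Line 10: ['number', 'lion'] (min_width=11, slack=5)
Line 11: ['salty', 'salt', 'moon'] (min_width=15, slack=1)
Line 12: ['good'] (min_width=4, slack=12)
Total lines: 12

Answer: 12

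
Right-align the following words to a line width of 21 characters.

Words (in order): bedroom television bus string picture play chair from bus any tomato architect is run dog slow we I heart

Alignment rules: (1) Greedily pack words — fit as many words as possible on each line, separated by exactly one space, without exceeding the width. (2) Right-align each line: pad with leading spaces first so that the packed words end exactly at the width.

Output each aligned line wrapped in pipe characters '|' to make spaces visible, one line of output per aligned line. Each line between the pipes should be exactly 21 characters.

Line 1: ['bedroom', 'television'] (min_width=18, slack=3)
Line 2: ['bus', 'string', 'picture'] (min_width=18, slack=3)
Line 3: ['play', 'chair', 'from', 'bus'] (min_width=19, slack=2)
Line 4: ['any', 'tomato', 'architect'] (min_width=20, slack=1)
Line 5: ['is', 'run', 'dog', 'slow', 'we', 'I'] (min_width=20, slack=1)
Line 6: ['heart'] (min_width=5, slack=16)

Answer: |   bedroom television|
|   bus string picture|
|  play chair from bus|
| any tomato architect|
| is run dog slow we I|
|                heart|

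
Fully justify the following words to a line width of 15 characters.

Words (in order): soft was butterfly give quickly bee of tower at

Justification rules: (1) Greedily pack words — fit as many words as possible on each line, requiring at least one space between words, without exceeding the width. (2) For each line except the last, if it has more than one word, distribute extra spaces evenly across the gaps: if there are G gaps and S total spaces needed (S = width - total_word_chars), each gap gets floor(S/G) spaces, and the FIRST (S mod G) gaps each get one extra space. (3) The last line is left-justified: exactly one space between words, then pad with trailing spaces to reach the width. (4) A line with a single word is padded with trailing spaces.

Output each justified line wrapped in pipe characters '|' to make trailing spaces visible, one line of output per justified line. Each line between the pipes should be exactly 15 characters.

Answer: |soft        was|
|butterfly  give|
|quickly  bee of|
|tower at       |

Derivation:
Line 1: ['soft', 'was'] (min_width=8, slack=7)
Line 2: ['butterfly', 'give'] (min_width=14, slack=1)
Line 3: ['quickly', 'bee', 'of'] (min_width=14, slack=1)
Line 4: ['tower', 'at'] (min_width=8, slack=7)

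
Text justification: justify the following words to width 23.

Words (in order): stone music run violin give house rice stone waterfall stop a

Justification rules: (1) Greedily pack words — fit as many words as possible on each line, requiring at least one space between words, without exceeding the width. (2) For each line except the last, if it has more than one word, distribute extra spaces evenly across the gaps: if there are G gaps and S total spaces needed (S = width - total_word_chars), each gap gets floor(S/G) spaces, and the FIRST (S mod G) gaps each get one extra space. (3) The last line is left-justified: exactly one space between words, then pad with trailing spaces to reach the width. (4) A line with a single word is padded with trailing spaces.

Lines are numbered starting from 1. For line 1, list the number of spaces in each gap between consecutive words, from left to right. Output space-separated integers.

Line 1: ['stone', 'music', 'run', 'violin'] (min_width=22, slack=1)
Line 2: ['give', 'house', 'rice', 'stone'] (min_width=21, slack=2)
Line 3: ['waterfall', 'stop', 'a'] (min_width=16, slack=7)

Answer: 2 1 1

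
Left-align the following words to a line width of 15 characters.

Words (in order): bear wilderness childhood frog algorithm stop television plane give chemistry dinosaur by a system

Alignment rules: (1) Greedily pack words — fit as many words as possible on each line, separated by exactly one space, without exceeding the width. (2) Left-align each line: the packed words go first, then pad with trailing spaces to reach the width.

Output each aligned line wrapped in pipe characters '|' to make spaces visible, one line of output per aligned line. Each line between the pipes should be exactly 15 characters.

Answer: |bear wilderness|
|childhood frog |
|algorithm stop |
|television     |
|plane give     |
|chemistry      |
|dinosaur by a  |
|system         |

Derivation:
Line 1: ['bear', 'wilderness'] (min_width=15, slack=0)
Line 2: ['childhood', 'frog'] (min_width=14, slack=1)
Line 3: ['algorithm', 'stop'] (min_width=14, slack=1)
Line 4: ['television'] (min_width=10, slack=5)
Line 5: ['plane', 'give'] (min_width=10, slack=5)
Line 6: ['chemistry'] (min_width=9, slack=6)
Line 7: ['dinosaur', 'by', 'a'] (min_width=13, slack=2)
Line 8: ['system'] (min_width=6, slack=9)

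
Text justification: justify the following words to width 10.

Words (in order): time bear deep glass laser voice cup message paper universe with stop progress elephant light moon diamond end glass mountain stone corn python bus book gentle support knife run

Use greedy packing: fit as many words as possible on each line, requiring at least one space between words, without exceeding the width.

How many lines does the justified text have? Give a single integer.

Line 1: ['time', 'bear'] (min_width=9, slack=1)
Line 2: ['deep', 'glass'] (min_width=10, slack=0)
Line 3: ['laser'] (min_width=5, slack=5)
Line 4: ['voice', 'cup'] (min_width=9, slack=1)
Line 5: ['message'] (min_width=7, slack=3)
Line 6: ['paper'] (min_width=5, slack=5)
Line 7: ['universe'] (min_width=8, slack=2)
Line 8: ['with', 'stop'] (min_width=9, slack=1)
Line 9: ['progress'] (min_width=8, slack=2)
Line 10: ['elephant'] (min_width=8, slack=2)
Line 11: ['light', 'moon'] (min_width=10, slack=0)
Line 12: ['diamond'] (min_width=7, slack=3)
Line 13: ['end', 'glass'] (min_width=9, slack=1)
Line 14: ['mountain'] (min_width=8, slack=2)
Line 15: ['stone', 'corn'] (min_width=10, slack=0)
Line 16: ['python', 'bus'] (min_width=10, slack=0)
Line 17: ['book'] (min_width=4, slack=6)
Line 18: ['gentle'] (min_width=6, slack=4)
Line 19: ['support'] (min_width=7, slack=3)
Line 20: ['knife', 'run'] (min_width=9, slack=1)
Total lines: 20

Answer: 20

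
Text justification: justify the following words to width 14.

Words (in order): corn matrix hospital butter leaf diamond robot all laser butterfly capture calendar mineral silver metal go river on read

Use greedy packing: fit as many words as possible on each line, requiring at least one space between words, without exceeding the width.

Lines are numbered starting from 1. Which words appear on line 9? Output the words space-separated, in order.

Line 1: ['corn', 'matrix'] (min_width=11, slack=3)
Line 2: ['hospital'] (min_width=8, slack=6)
Line 3: ['butter', 'leaf'] (min_width=11, slack=3)
Line 4: ['diamond', 'robot'] (min_width=13, slack=1)
Line 5: ['all', 'laser'] (min_width=9, slack=5)
Line 6: ['butterfly'] (min_width=9, slack=5)
Line 7: ['capture'] (min_width=7, slack=7)
Line 8: ['calendar'] (min_width=8, slack=6)
Line 9: ['mineral', 'silver'] (min_width=14, slack=0)
Line 10: ['metal', 'go', 'river'] (min_width=14, slack=0)
Line 11: ['on', 'read'] (min_width=7, slack=7)

Answer: mineral silver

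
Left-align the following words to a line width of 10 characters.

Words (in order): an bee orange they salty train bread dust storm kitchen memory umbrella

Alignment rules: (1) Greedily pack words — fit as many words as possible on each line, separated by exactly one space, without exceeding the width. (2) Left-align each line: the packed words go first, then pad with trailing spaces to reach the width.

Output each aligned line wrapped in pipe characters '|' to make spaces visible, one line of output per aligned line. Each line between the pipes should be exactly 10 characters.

Line 1: ['an', 'bee'] (min_width=6, slack=4)
Line 2: ['orange'] (min_width=6, slack=4)
Line 3: ['they', 'salty'] (min_width=10, slack=0)
Line 4: ['train'] (min_width=5, slack=5)
Line 5: ['bread', 'dust'] (min_width=10, slack=0)
Line 6: ['storm'] (min_width=5, slack=5)
Line 7: ['kitchen'] (min_width=7, slack=3)
Line 8: ['memory'] (min_width=6, slack=4)
Line 9: ['umbrella'] (min_width=8, slack=2)

Answer: |an bee    |
|orange    |
|they salty|
|train     |
|bread dust|
|storm     |
|kitchen   |
|memory    |
|umbrella  |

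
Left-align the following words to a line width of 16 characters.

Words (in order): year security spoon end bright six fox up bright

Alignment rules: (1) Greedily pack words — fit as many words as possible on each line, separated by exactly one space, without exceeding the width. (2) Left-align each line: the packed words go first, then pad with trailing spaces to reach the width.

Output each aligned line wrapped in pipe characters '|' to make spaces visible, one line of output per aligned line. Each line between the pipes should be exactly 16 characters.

Answer: |year security   |
|spoon end bright|
|six fox up      |
|bright          |

Derivation:
Line 1: ['year', 'security'] (min_width=13, slack=3)
Line 2: ['spoon', 'end', 'bright'] (min_width=16, slack=0)
Line 3: ['six', 'fox', 'up'] (min_width=10, slack=6)
Line 4: ['bright'] (min_width=6, slack=10)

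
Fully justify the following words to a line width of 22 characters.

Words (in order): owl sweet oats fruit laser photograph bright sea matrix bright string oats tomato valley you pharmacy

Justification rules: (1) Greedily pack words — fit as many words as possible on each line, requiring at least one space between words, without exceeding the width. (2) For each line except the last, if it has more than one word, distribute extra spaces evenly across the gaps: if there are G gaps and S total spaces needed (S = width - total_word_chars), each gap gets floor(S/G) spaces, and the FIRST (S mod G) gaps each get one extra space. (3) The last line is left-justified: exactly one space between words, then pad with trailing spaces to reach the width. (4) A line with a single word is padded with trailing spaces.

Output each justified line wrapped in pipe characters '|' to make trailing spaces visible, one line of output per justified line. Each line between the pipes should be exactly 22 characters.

Answer: |owl  sweet  oats fruit|
|laser       photograph|
|bright    sea   matrix|
|bright   string   oats|
|tomato    valley   you|
|pharmacy              |

Derivation:
Line 1: ['owl', 'sweet', 'oats', 'fruit'] (min_width=20, slack=2)
Line 2: ['laser', 'photograph'] (min_width=16, slack=6)
Line 3: ['bright', 'sea', 'matrix'] (min_width=17, slack=5)
Line 4: ['bright', 'string', 'oats'] (min_width=18, slack=4)
Line 5: ['tomato', 'valley', 'you'] (min_width=17, slack=5)
Line 6: ['pharmacy'] (min_width=8, slack=14)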